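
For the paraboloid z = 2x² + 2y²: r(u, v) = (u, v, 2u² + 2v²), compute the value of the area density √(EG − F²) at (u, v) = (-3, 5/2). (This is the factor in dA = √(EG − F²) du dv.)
√(EG − F²)|_{(-3, 5/2)} = 7*sqrt(5)

E = 16*u^2 + 1, F = 16*u*v, G = 16*v^2 + 1, so EG − F² = 16*u^2 + 16*v^2 + 1. Taking the positive square root: √(EG − F²) = sqrt(16*u^2 + 16*v^2 + 1). At (u, v) = (-3, 5/2): 7*sqrt(5).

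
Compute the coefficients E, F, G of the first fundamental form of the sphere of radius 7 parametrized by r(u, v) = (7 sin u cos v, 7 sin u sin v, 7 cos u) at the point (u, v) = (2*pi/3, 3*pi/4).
E = 49;  F = 0;  G = 147/4

Partials: r_u = (7*cos(u)*cos(v), 7*sin(v)*cos(u), -7*sin(u)), r_v = (-7*sin(u)*sin(v), 7*sin(u)*cos(v), 0). As functions of (u, v):
  E = r_u · r_u = 49,
  F = r_u · r_v = 0,
  G = r_v · r_v = 49*sin(u)^2.
Evaluating at (u, v) = (2*pi/3, 3*pi/4): E = 49, F = 0, G = 147/4.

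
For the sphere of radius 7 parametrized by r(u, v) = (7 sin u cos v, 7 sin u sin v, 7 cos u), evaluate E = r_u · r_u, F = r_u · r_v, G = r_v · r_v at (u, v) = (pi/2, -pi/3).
E = 49;  F = 0;  G = 49

Partials: r_u = (7*cos(u)*cos(v), 7*sin(v)*cos(u), -7*sin(u)), r_v = (-7*sin(u)*sin(v), 7*sin(u)*cos(v), 0). As functions of (u, v):
  E = r_u · r_u = 49,
  F = r_u · r_v = 0,
  G = r_v · r_v = 49*sin(u)^2.
Evaluating at (u, v) = (pi/2, -pi/3): E = 49, F = 0, G = 49.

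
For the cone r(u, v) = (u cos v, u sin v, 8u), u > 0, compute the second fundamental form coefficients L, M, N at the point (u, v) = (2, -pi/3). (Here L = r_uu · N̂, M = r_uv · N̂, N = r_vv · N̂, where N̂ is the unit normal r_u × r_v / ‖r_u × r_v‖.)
L = 0;  M = 0;  N = 16*sqrt(65)/65

Compute the unit normal N̂(u, v) = (-8*sqrt(65)*u*cos(v)/(65*Abs(u)), -8*sqrt(65)*u*sin(v)/(65*Abs(u)), sqrt(65)*u/(65*Abs(u))), and the second partials r_uu, r_uv, r_vv. Take dot products:
  L(u, v) = r_uu · N̂ = 0,
  M(u, v) = r_uv · N̂ = 0,
  N(u, v) = r_vv · N̂ = 8*sqrt(65)*u^2/(65*Abs(u)).
Evaluating at (u, v) = (2, -pi/3):
  L = 0, M = 0, N = 16*sqrt(65)/65.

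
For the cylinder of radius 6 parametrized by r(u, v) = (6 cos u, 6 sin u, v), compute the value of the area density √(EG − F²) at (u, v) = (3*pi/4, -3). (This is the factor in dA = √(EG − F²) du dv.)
√(EG − F²)|_{(3*pi/4, -3)} = 6

E = 36, F = 0, G = 1, so EG − F² = 36. Taking the positive square root: √(EG − F²) = 6. At (u, v) = (3*pi/4, -3): 6.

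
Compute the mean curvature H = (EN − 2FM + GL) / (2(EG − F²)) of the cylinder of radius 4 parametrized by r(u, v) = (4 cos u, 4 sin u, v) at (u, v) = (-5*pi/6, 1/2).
H = -1/8

With E = 16, F = 0, G = 1, L = -4, M = 0, N = 0, assemble
  H = (EN − 2FM + GL) / (2(EG − F²)) = -1/8.
At (u, v) = (-5*pi/6, 1/2): H = -1/8.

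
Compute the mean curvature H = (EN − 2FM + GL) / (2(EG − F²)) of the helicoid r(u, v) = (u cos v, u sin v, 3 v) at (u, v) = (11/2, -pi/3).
H = 0

With E = 1, F = 0, G = u^2 + 9, L = 0, M = -3/sqrt(u^2 + 9), N = 0, assemble
  H = (EN − 2FM + GL) / (2(EG − F²)) = 0.
At (u, v) = (11/2, -pi/3): H = 0.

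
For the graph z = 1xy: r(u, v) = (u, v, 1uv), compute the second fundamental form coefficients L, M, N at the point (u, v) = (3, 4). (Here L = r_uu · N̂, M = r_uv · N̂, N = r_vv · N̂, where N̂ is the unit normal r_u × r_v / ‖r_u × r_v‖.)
L = 0;  M = sqrt(26)/26;  N = 0

Compute the unit normal N̂(u, v) = (-v/sqrt(u^2 + v^2 + 1), -u/sqrt(u^2 + v^2 + 1), 1/sqrt(u^2 + v^2 + 1)), and the second partials r_uu, r_uv, r_vv. Take dot products:
  L(u, v) = r_uu · N̂ = 0,
  M(u, v) = r_uv · N̂ = 1/sqrt(u^2 + v^2 + 1),
  N(u, v) = r_vv · N̂ = 0.
Evaluating at (u, v) = (3, 4):
  L = 0, M = sqrt(26)/26, N = 0.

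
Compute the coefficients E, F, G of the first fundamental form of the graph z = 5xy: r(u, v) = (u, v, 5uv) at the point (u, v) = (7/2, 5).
E = 626;  F = 875/2;  G = 1229/4

Partials: r_u = (1, 0, 5*v), r_v = (0, 1, 5*u). As functions of (u, v):
  E = r_u · r_u = 25*v^2 + 1,
  F = r_u · r_v = 25*u*v,
  G = r_v · r_v = 25*u^2 + 1.
Evaluating at (u, v) = (7/2, 5): E = 626, F = 875/2, G = 1229/4.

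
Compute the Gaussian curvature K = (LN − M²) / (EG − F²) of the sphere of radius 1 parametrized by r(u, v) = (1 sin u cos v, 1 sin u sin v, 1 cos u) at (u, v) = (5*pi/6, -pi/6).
K = 1

Coefficients of the first fundamental form: E = 1, F = 0, G = sin(u)^2.
Coefficients of the second fundamental form: L = -sin(u)/Abs(sin(u)), M = 0, N = -sin(u)^3/Abs(sin(u)).
Assemble K = (LN − M²)/(EG − F²) = 1. At (u, v) = (5*pi/6, -pi/6): K = 1.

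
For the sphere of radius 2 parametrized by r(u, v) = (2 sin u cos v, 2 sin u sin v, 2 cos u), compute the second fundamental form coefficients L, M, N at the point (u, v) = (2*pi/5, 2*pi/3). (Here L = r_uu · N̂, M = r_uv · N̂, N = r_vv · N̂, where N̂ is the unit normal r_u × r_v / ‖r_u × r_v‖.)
L = -2;  M = 0;  N = -5/4 - sqrt(5)/4

Compute the unit normal N̂(u, v) = (sin(u)^2*cos(v)/Abs(sin(u)), sin(u)^2*sin(v)/Abs(sin(u)), sin(2*u)/(2*Abs(sin(u)))), and the second partials r_uu, r_uv, r_vv. Take dot products:
  L(u, v) = r_uu · N̂ = -2*sin(u)/Abs(sin(u)),
  M(u, v) = r_uv · N̂ = 0,
  N(u, v) = r_vv · N̂ = -2*sin(u)^3/Abs(sin(u)).
Evaluating at (u, v) = (2*pi/5, 2*pi/3):
  L = -2, M = 0, N = -5/4 - sqrt(5)/4.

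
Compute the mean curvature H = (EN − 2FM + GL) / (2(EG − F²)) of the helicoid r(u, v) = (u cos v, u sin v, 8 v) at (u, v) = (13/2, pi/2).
H = 0

With E = 1, F = 0, G = u^2 + 64, L = 0, M = -8/sqrt(u^2 + 64), N = 0, assemble
  H = (EN − 2FM + GL) / (2(EG − F²)) = 0.
At (u, v) = (13/2, pi/2): H = 0.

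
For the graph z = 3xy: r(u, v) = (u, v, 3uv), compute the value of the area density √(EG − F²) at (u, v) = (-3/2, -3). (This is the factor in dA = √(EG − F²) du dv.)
√(EG − F²)|_{(-3/2, -3)} = sqrt(409)/2

E = 9*v^2 + 1, F = 9*u*v, G = 9*u^2 + 1, so EG − F² = 9*u^2 + 9*v^2 + 1. Taking the positive square root: √(EG − F²) = sqrt(9*u^2 + 9*v^2 + 1). At (u, v) = (-3/2, -3): sqrt(409)/2.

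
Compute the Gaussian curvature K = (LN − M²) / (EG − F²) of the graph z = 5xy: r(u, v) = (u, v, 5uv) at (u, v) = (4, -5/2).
K = -400/4968441

Coefficients of the first fundamental form: E = 25*v^2 + 1, F = 25*u*v, G = 25*u^2 + 1.
Coefficients of the second fundamental form: L = 0, M = 5/sqrt(25*u^2 + 25*v^2 + 1), N = 0.
Assemble K = (LN − M²)/(EG − F²) = -25/(625*u^4 + 1250*u^2*v^2 + 50*u^2 + 625*v^4 + 50*v^2 + 1). At (u, v) = (4, -5/2): K = -400/4968441.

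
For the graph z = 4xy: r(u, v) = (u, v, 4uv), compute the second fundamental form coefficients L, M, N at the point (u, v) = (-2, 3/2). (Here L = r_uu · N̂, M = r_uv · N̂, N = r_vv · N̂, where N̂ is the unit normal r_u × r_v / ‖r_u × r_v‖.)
L = 0;  M = 4*sqrt(101)/101;  N = 0

Compute the unit normal N̂(u, v) = (-4*v/sqrt(16*u^2 + 16*v^2 + 1), -4*u/sqrt(16*u^2 + 16*v^2 + 1), 1/sqrt(16*u^2 + 16*v^2 + 1)), and the second partials r_uu, r_uv, r_vv. Take dot products:
  L(u, v) = r_uu · N̂ = 0,
  M(u, v) = r_uv · N̂ = 4/sqrt(16*u^2 + 16*v^2 + 1),
  N(u, v) = r_vv · N̂ = 0.
Evaluating at (u, v) = (-2, 3/2):
  L = 0, M = 4*sqrt(101)/101, N = 0.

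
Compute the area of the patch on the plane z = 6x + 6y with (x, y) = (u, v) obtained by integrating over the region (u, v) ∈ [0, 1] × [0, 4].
Area = 4*sqrt(73)

Area = ∫∫ √(EG − F²) du dv with √(EG − F²) = sqrt(73). Integrating over [0, 1] × [0, 4] gives 4*sqrt(73).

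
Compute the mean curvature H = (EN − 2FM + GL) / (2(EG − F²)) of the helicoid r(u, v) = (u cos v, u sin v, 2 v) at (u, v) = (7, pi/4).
H = 0

With E = 1, F = 0, G = u^2 + 4, L = 0, M = -2/sqrt(u^2 + 4), N = 0, assemble
  H = (EN − 2FM + GL) / (2(EG − F²)) = 0.
At (u, v) = (7, pi/4): H = 0.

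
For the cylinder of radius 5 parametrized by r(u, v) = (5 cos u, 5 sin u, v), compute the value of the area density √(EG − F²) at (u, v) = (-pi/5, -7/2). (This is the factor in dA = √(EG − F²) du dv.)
√(EG − F²)|_{(-pi/5, -7/2)} = 5

E = 25, F = 0, G = 1, so EG − F² = 25. Taking the positive square root: √(EG − F²) = 5. At (u, v) = (-pi/5, -7/2): 5.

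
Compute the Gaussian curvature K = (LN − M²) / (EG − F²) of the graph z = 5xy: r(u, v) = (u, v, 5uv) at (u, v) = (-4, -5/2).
K = -400/4968441

Coefficients of the first fundamental form: E = 25*v^2 + 1, F = 25*u*v, G = 25*u^2 + 1.
Coefficients of the second fundamental form: L = 0, M = 5/sqrt(25*u^2 + 25*v^2 + 1), N = 0.
Assemble K = (LN − M²)/(EG − F²) = -25/(625*u^4 + 1250*u^2*v^2 + 50*u^2 + 625*v^4 + 50*v^2 + 1). At (u, v) = (-4, -5/2): K = -400/4968441.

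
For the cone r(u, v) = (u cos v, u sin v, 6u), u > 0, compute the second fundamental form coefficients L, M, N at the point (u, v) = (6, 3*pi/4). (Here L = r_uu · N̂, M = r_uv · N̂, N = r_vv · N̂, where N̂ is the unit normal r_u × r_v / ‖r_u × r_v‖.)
L = 0;  M = 0;  N = 36*sqrt(37)/37

Compute the unit normal N̂(u, v) = (-6*sqrt(37)*u*cos(v)/(37*Abs(u)), -6*sqrt(37)*u*sin(v)/(37*Abs(u)), sqrt(37)*u/(37*Abs(u))), and the second partials r_uu, r_uv, r_vv. Take dot products:
  L(u, v) = r_uu · N̂ = 0,
  M(u, v) = r_uv · N̂ = 0,
  N(u, v) = r_vv · N̂ = 6*sqrt(37)*u^2/(37*Abs(u)).
Evaluating at (u, v) = (6, 3*pi/4):
  L = 0, M = 0, N = 36*sqrt(37)/37.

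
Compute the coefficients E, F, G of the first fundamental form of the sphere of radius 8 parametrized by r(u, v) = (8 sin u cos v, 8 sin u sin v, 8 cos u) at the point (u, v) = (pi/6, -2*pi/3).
E = 64;  F = 0;  G = 16

Partials: r_u = (8*cos(u)*cos(v), 8*sin(v)*cos(u), -8*sin(u)), r_v = (-8*sin(u)*sin(v), 8*sin(u)*cos(v), 0). As functions of (u, v):
  E = r_u · r_u = 64,
  F = r_u · r_v = 0,
  G = r_v · r_v = 64*sin(u)^2.
Evaluating at (u, v) = (pi/6, -2*pi/3): E = 64, F = 0, G = 16.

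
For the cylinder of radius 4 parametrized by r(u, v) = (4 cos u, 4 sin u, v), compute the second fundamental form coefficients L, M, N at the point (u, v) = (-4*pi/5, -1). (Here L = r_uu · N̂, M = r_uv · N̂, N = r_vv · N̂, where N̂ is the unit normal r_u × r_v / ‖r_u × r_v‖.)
L = -4;  M = 0;  N = 0

Compute the unit normal N̂(u, v) = (cos(u), sin(u), 0), and the second partials r_uu, r_uv, r_vv. Take dot products:
  L(u, v) = r_uu · N̂ = -4,
  M(u, v) = r_uv · N̂ = 0,
  N(u, v) = r_vv · N̂ = 0.
Evaluating at (u, v) = (-4*pi/5, -1):
  L = -4, M = 0, N = 0.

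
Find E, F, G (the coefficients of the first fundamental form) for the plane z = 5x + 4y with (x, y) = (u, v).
E = 26;  F = 20;  G = 17

Compute partials: r_u = (1, 0, 5), r_v = (0, 1, 4). Then
  E = r_u · r_u = 26,
  F = r_u · r_v = 20,
  G = r_v · r_v = 17.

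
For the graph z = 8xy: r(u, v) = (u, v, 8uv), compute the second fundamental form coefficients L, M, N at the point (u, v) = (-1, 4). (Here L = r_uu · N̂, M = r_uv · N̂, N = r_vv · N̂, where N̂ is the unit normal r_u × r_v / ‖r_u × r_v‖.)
L = 0;  M = 8/33;  N = 0

Compute the unit normal N̂(u, v) = (-8*v/sqrt(64*u^2 + 64*v^2 + 1), -8*u/sqrt(64*u^2 + 64*v^2 + 1), 1/sqrt(64*u^2 + 64*v^2 + 1)), and the second partials r_uu, r_uv, r_vv. Take dot products:
  L(u, v) = r_uu · N̂ = 0,
  M(u, v) = r_uv · N̂ = 8/sqrt(64*u^2 + 64*v^2 + 1),
  N(u, v) = r_vv · N̂ = 0.
Evaluating at (u, v) = (-1, 4):
  L = 0, M = 8/33, N = 0.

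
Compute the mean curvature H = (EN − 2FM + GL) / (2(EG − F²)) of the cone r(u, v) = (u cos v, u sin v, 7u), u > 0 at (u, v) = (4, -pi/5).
H = 7*sqrt(2)/80

With E = 50, F = 0, G = u^2, L = 0, M = 0, N = 7*sqrt(2)*u^2/(10*Abs(u)), assemble
  H = (EN − 2FM + GL) / (2(EG − F²)) = 7*sqrt(2)/(20*Abs(u)).
At (u, v) = (4, -pi/5): H = 7*sqrt(2)/80.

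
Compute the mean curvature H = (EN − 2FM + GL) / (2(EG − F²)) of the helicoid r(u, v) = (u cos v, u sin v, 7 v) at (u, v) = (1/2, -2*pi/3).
H = 0

With E = 1, F = 0, G = u^2 + 49, L = 0, M = -7/sqrt(u^2 + 49), N = 0, assemble
  H = (EN − 2FM + GL) / (2(EG − F²)) = 0.
At (u, v) = (1/2, -2*pi/3): H = 0.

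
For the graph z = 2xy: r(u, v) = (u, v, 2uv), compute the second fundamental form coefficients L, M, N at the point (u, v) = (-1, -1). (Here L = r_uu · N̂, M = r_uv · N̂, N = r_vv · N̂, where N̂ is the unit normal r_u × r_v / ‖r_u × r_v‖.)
L = 0;  M = 2/3;  N = 0

Compute the unit normal N̂(u, v) = (-2*v/sqrt(4*u^2 + 4*v^2 + 1), -2*u/sqrt(4*u^2 + 4*v^2 + 1), 1/sqrt(4*u^2 + 4*v^2 + 1)), and the second partials r_uu, r_uv, r_vv. Take dot products:
  L(u, v) = r_uu · N̂ = 0,
  M(u, v) = r_uv · N̂ = 2/sqrt(4*u^2 + 4*v^2 + 1),
  N(u, v) = r_vv · N̂ = 0.
Evaluating at (u, v) = (-1, -1):
  L = 0, M = 2/3, N = 0.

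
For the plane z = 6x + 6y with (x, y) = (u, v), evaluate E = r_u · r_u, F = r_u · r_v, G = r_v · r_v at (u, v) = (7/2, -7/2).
E = 37;  F = 36;  G = 37

Partials: r_u = (1, 0, 6), r_v = (0, 1, 6). As functions of (u, v):
  E = r_u · r_u = 37,
  F = r_u · r_v = 36,
  G = r_v · r_v = 37.
Evaluating at (u, v) = (7/2, -7/2): E = 37, F = 36, G = 37.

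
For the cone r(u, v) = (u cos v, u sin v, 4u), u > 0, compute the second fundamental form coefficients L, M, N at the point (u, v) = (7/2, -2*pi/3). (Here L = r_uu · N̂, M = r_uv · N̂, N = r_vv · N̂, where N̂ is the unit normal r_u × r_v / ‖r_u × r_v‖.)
L = 0;  M = 0;  N = 14*sqrt(17)/17

Compute the unit normal N̂(u, v) = (-4*sqrt(17)*u*cos(v)/(17*Abs(u)), -4*sqrt(17)*u*sin(v)/(17*Abs(u)), sqrt(17)*u/(17*Abs(u))), and the second partials r_uu, r_uv, r_vv. Take dot products:
  L(u, v) = r_uu · N̂ = 0,
  M(u, v) = r_uv · N̂ = 0,
  N(u, v) = r_vv · N̂ = 4*sqrt(17)*u^2/(17*Abs(u)).
Evaluating at (u, v) = (7/2, -2*pi/3):
  L = 0, M = 0, N = 14*sqrt(17)/17.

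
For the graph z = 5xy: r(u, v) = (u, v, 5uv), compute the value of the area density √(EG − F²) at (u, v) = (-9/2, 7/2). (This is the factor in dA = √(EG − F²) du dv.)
√(EG − F²)|_{(-9/2, 7/2)} = sqrt(3254)/2

E = 25*v^2 + 1, F = 25*u*v, G = 25*u^2 + 1, so EG − F² = 25*u^2 + 25*v^2 + 1. Taking the positive square root: √(EG − F²) = sqrt(25*u^2 + 25*v^2 + 1). At (u, v) = (-9/2, 7/2): sqrt(3254)/2.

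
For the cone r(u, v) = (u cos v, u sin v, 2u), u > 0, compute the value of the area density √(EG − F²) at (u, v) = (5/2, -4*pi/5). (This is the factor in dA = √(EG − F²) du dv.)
√(EG − F²)|_{(5/2, -4*pi/5)} = 5*sqrt(5)/2

E = 5, F = 0, G = u^2, so EG − F² = 5*u^2. Taking the positive square root: √(EG − F²) = sqrt(5)*Abs(u). At (u, v) = (5/2, -4*pi/5): 5*sqrt(5)/2.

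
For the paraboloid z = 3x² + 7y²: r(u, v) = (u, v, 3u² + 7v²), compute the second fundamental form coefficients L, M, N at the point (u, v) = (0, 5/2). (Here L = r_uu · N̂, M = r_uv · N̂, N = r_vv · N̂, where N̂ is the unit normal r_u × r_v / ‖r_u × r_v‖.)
L = 3*sqrt(1226)/613;  M = 0;  N = 7*sqrt(1226)/613

Compute the unit normal N̂(u, v) = (-6*u/sqrt(36*u^2 + 196*v^2 + 1), -14*v/sqrt(36*u^2 + 196*v^2 + 1), 1/sqrt(36*u^2 + 196*v^2 + 1)), and the second partials r_uu, r_uv, r_vv. Take dot products:
  L(u, v) = r_uu · N̂ = 6/sqrt(36*u^2 + 196*v^2 + 1),
  M(u, v) = r_uv · N̂ = 0,
  N(u, v) = r_vv · N̂ = 14/sqrt(36*u^2 + 196*v^2 + 1).
Evaluating at (u, v) = (0, 5/2):
  L = 3*sqrt(1226)/613, M = 0, N = 7*sqrt(1226)/613.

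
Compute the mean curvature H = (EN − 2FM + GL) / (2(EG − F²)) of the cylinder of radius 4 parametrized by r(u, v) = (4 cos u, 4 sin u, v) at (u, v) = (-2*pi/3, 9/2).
H = -1/8

With E = 16, F = 0, G = 1, L = -4, M = 0, N = 0, assemble
  H = (EN − 2FM + GL) / (2(EG − F²)) = -1/8.
At (u, v) = (-2*pi/3, 9/2): H = -1/8.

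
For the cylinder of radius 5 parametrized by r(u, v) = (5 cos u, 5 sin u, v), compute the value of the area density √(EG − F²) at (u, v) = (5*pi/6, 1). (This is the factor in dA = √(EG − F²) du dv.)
√(EG − F²)|_{(5*pi/6, 1)} = 5

E = 25, F = 0, G = 1, so EG − F² = 25. Taking the positive square root: √(EG − F²) = 5. At (u, v) = (5*pi/6, 1): 5.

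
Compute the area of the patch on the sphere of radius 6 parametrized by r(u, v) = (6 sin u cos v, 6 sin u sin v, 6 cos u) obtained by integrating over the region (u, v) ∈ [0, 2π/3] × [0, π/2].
Area = 27*pi

Area = ∫∫ √(EG − F²) du dv with √(EG − F²) = 36*Abs(sin(u)). Integrating over [0, 2π/3] × [0, π/2] gives 27*pi.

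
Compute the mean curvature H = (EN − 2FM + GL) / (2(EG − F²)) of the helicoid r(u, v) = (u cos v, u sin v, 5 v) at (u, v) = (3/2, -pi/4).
H = 0

With E = 1, F = 0, G = u^2 + 25, L = 0, M = -5/sqrt(u^2 + 25), N = 0, assemble
  H = (EN − 2FM + GL) / (2(EG − F²)) = 0.
At (u, v) = (3/2, -pi/4): H = 0.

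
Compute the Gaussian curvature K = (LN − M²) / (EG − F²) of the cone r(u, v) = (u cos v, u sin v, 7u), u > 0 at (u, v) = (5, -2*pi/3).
K = 0

Coefficients of the first fundamental form: E = 50, F = 0, G = u^2.
Coefficients of the second fundamental form: L = 0, M = 0, N = 7*sqrt(2)*u^2/(10*Abs(u)).
Assemble K = (LN − M²)/(EG − F²) = 0. At (u, v) = (5, -2*pi/3): K = 0.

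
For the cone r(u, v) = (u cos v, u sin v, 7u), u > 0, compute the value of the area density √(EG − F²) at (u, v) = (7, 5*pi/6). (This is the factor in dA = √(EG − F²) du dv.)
√(EG − F²)|_{(7, 5*pi/6)} = 35*sqrt(2)

E = 50, F = 0, G = u^2, so EG − F² = 50*u^2. Taking the positive square root: √(EG − F²) = 5*sqrt(2)*Abs(u). At (u, v) = (7, 5*pi/6): 35*sqrt(2).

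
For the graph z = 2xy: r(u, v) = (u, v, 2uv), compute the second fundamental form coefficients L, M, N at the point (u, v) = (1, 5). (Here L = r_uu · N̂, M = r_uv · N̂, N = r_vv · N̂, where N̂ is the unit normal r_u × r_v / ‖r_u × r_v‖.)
L = 0;  M = 2*sqrt(105)/105;  N = 0

Compute the unit normal N̂(u, v) = (-2*v/sqrt(4*u^2 + 4*v^2 + 1), -2*u/sqrt(4*u^2 + 4*v^2 + 1), 1/sqrt(4*u^2 + 4*v^2 + 1)), and the second partials r_uu, r_uv, r_vv. Take dot products:
  L(u, v) = r_uu · N̂ = 0,
  M(u, v) = r_uv · N̂ = 2/sqrt(4*u^2 + 4*v^2 + 1),
  N(u, v) = r_vv · N̂ = 0.
Evaluating at (u, v) = (1, 5):
  L = 0, M = 2*sqrt(105)/105, N = 0.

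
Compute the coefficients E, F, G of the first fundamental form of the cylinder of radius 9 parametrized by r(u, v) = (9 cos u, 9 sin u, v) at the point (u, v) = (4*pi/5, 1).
E = 81;  F = 0;  G = 1

Partials: r_u = (-9*sin(u), 9*cos(u), 0), r_v = (0, 0, 1). As functions of (u, v):
  E = r_u · r_u = 81,
  F = r_u · r_v = 0,
  G = r_v · r_v = 1.
Evaluating at (u, v) = (4*pi/5, 1): E = 81, F = 0, G = 1.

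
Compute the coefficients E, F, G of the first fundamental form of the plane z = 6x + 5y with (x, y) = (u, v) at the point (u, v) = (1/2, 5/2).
E = 37;  F = 30;  G = 26

Partials: r_u = (1, 0, 6), r_v = (0, 1, 5). As functions of (u, v):
  E = r_u · r_u = 37,
  F = r_u · r_v = 30,
  G = r_v · r_v = 26.
Evaluating at (u, v) = (1/2, 5/2): E = 37, F = 30, G = 26.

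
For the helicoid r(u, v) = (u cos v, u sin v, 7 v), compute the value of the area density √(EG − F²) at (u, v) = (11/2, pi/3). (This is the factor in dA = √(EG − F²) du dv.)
√(EG − F²)|_{(11/2, pi/3)} = sqrt(317)/2

E = 1, F = 0, G = u^2 + 49, so EG − F² = u^2 + 49. Taking the positive square root: √(EG − F²) = sqrt(u^2 + 49). At (u, v) = (11/2, pi/3): sqrt(317)/2.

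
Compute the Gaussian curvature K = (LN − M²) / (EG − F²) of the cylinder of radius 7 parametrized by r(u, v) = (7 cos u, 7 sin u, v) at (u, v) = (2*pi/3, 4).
K = 0

Coefficients of the first fundamental form: E = 49, F = 0, G = 1.
Coefficients of the second fundamental form: L = -7, M = 0, N = 0.
Assemble K = (LN − M²)/(EG − F²) = 0. At (u, v) = (2*pi/3, 4): K = 0.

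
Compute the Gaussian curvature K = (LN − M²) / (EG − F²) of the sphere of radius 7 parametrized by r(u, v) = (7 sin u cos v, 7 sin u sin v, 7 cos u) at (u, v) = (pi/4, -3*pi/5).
K = 1/49

Coefficients of the first fundamental form: E = 49, F = 0, G = 49*sin(u)^2.
Coefficients of the second fundamental form: L = -7*sin(u)/Abs(sin(u)), M = 0, N = -7*sin(u)^3/Abs(sin(u)).
Assemble K = (LN − M²)/(EG − F²) = 1/49. At (u, v) = (pi/4, -3*pi/5): K = 1/49.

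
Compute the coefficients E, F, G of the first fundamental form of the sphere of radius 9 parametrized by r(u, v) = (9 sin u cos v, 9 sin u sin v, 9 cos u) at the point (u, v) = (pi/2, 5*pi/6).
E = 81;  F = 0;  G = 81

Partials: r_u = (9*cos(u)*cos(v), 9*sin(v)*cos(u), -9*sin(u)), r_v = (-9*sin(u)*sin(v), 9*sin(u)*cos(v), 0). As functions of (u, v):
  E = r_u · r_u = 81,
  F = r_u · r_v = 0,
  G = r_v · r_v = 81*sin(u)^2.
Evaluating at (u, v) = (pi/2, 5*pi/6): E = 81, F = 0, G = 81.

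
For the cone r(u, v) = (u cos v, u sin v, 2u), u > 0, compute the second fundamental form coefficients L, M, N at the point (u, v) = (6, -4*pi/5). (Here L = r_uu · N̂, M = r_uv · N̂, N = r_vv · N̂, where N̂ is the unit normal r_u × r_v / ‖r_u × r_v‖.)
L = 0;  M = 0;  N = 12*sqrt(5)/5

Compute the unit normal N̂(u, v) = (-2*sqrt(5)*u*cos(v)/(5*Abs(u)), -2*sqrt(5)*u*sin(v)/(5*Abs(u)), sqrt(5)*u/(5*Abs(u))), and the second partials r_uu, r_uv, r_vv. Take dot products:
  L(u, v) = r_uu · N̂ = 0,
  M(u, v) = r_uv · N̂ = 0,
  N(u, v) = r_vv · N̂ = 2*sqrt(5)*u^2/(5*Abs(u)).
Evaluating at (u, v) = (6, -4*pi/5):
  L = 0, M = 0, N = 12*sqrt(5)/5.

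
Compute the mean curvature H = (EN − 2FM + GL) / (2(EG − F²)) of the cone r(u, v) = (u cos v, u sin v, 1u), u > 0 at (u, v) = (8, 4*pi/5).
H = sqrt(2)/32

With E = 2, F = 0, G = u^2, L = 0, M = 0, N = sqrt(2)*u^2/(2*Abs(u)), assemble
  H = (EN − 2FM + GL) / (2(EG − F²)) = sqrt(2)/(4*Abs(u)).
At (u, v) = (8, 4*pi/5): H = sqrt(2)/32.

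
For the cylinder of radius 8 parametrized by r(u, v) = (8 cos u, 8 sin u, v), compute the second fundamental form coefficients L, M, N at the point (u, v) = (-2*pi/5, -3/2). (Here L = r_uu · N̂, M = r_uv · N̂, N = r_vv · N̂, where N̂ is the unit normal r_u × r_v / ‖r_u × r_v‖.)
L = -8;  M = 0;  N = 0

Compute the unit normal N̂(u, v) = (cos(u), sin(u), 0), and the second partials r_uu, r_uv, r_vv. Take dot products:
  L(u, v) = r_uu · N̂ = -8,
  M(u, v) = r_uv · N̂ = 0,
  N(u, v) = r_vv · N̂ = 0.
Evaluating at (u, v) = (-2*pi/5, -3/2):
  L = -8, M = 0, N = 0.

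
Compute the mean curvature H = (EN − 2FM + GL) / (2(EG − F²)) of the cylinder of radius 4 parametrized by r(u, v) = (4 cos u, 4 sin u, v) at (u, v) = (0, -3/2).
H = -1/8

With E = 16, F = 0, G = 1, L = -4, M = 0, N = 0, assemble
  H = (EN − 2FM + GL) / (2(EG − F²)) = -1/8.
At (u, v) = (0, -3/2): H = -1/8.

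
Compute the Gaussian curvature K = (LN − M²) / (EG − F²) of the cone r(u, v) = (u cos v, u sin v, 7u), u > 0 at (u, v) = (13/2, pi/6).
K = 0

Coefficients of the first fundamental form: E = 50, F = 0, G = u^2.
Coefficients of the second fundamental form: L = 0, M = 0, N = 7*sqrt(2)*u^2/(10*Abs(u)).
Assemble K = (LN − M²)/(EG − F²) = 0. At (u, v) = (13/2, pi/6): K = 0.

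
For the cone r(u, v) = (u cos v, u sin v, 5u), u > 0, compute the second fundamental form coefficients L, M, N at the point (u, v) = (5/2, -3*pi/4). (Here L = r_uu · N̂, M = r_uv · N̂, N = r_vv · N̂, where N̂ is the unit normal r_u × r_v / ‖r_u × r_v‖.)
L = 0;  M = 0;  N = 25*sqrt(26)/52

Compute the unit normal N̂(u, v) = (-5*sqrt(26)*u*cos(v)/(26*Abs(u)), -5*sqrt(26)*u*sin(v)/(26*Abs(u)), sqrt(26)*u/(26*Abs(u))), and the second partials r_uu, r_uv, r_vv. Take dot products:
  L(u, v) = r_uu · N̂ = 0,
  M(u, v) = r_uv · N̂ = 0,
  N(u, v) = r_vv · N̂ = 5*sqrt(26)*u^2/(26*Abs(u)).
Evaluating at (u, v) = (5/2, -3*pi/4):
  L = 0, M = 0, N = 25*sqrt(26)/52.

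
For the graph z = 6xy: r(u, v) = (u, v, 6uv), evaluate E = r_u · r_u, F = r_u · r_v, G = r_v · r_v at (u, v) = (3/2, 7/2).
E = 442;  F = 189;  G = 82

Partials: r_u = (1, 0, 6*v), r_v = (0, 1, 6*u). As functions of (u, v):
  E = r_u · r_u = 36*v^2 + 1,
  F = r_u · r_v = 36*u*v,
  G = r_v · r_v = 36*u^2 + 1.
Evaluating at (u, v) = (3/2, 7/2): E = 442, F = 189, G = 82.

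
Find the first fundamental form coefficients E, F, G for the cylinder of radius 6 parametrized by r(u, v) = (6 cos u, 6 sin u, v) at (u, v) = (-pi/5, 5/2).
E = 36;  F = 0;  G = 1

Partials: r_u = (-6*sin(u), 6*cos(u), 0), r_v = (0, 0, 1). As functions of (u, v):
  E = r_u · r_u = 36,
  F = r_u · r_v = 0,
  G = r_v · r_v = 1.
Evaluating at (u, v) = (-pi/5, 5/2): E = 36, F = 0, G = 1.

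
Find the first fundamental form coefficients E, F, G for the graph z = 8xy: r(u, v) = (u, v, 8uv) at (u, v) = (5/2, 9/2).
E = 1297;  F = 720;  G = 401

Partials: r_u = (1, 0, 8*v), r_v = (0, 1, 8*u). As functions of (u, v):
  E = r_u · r_u = 64*v^2 + 1,
  F = r_u · r_v = 64*u*v,
  G = r_v · r_v = 64*u^2 + 1.
Evaluating at (u, v) = (5/2, 9/2): E = 1297, F = 720, G = 401.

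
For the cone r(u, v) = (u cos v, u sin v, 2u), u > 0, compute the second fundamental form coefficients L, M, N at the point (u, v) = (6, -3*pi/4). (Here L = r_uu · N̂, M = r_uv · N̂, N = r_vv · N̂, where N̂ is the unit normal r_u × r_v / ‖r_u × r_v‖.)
L = 0;  M = 0;  N = 12*sqrt(5)/5

Compute the unit normal N̂(u, v) = (-2*sqrt(5)*u*cos(v)/(5*Abs(u)), -2*sqrt(5)*u*sin(v)/(5*Abs(u)), sqrt(5)*u/(5*Abs(u))), and the second partials r_uu, r_uv, r_vv. Take dot products:
  L(u, v) = r_uu · N̂ = 0,
  M(u, v) = r_uv · N̂ = 0,
  N(u, v) = r_vv · N̂ = 2*sqrt(5)*u^2/(5*Abs(u)).
Evaluating at (u, v) = (6, -3*pi/4):
  L = 0, M = 0, N = 12*sqrt(5)/5.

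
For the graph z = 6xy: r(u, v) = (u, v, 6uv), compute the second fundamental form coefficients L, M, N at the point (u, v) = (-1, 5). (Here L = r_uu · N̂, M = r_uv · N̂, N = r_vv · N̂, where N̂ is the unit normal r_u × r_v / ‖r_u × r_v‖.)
L = 0;  M = 6*sqrt(937)/937;  N = 0

Compute the unit normal N̂(u, v) = (-6*v/sqrt(36*u^2 + 36*v^2 + 1), -6*u/sqrt(36*u^2 + 36*v^2 + 1), 1/sqrt(36*u^2 + 36*v^2 + 1)), and the second partials r_uu, r_uv, r_vv. Take dot products:
  L(u, v) = r_uu · N̂ = 0,
  M(u, v) = r_uv · N̂ = 6/sqrt(36*u^2 + 36*v^2 + 1),
  N(u, v) = r_vv · N̂ = 0.
Evaluating at (u, v) = (-1, 5):
  L = 0, M = 6*sqrt(937)/937, N = 0.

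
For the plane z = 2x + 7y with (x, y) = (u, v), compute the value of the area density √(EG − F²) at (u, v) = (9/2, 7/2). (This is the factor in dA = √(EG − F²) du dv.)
√(EG − F²)|_{(9/2, 7/2)} = 3*sqrt(6)

E = 5, F = 14, G = 50, so EG − F² = 54. Taking the positive square root: √(EG − F²) = 3*sqrt(6). At (u, v) = (9/2, 7/2): 3*sqrt(6).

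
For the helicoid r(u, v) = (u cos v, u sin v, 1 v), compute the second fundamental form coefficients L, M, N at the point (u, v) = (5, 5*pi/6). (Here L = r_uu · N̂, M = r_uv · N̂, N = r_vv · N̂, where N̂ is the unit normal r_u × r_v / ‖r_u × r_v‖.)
L = 0;  M = -sqrt(26)/26;  N = 0

Compute the unit normal N̂(u, v) = (sin(v)/sqrt(u^2 + 1), -cos(v)/sqrt(u^2 + 1), u/sqrt(u^2 + 1)), and the second partials r_uu, r_uv, r_vv. Take dot products:
  L(u, v) = r_uu · N̂ = 0,
  M(u, v) = r_uv · N̂ = -1/sqrt(u^2 + 1),
  N(u, v) = r_vv · N̂ = 0.
Evaluating at (u, v) = (5, 5*pi/6):
  L = 0, M = -sqrt(26)/26, N = 0.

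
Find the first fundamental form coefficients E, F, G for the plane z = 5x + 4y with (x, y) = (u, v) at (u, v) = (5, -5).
E = 26;  F = 20;  G = 17

Partials: r_u = (1, 0, 5), r_v = (0, 1, 4). As functions of (u, v):
  E = r_u · r_u = 26,
  F = r_u · r_v = 20,
  G = r_v · r_v = 17.
Evaluating at (u, v) = (5, -5): E = 26, F = 20, G = 17.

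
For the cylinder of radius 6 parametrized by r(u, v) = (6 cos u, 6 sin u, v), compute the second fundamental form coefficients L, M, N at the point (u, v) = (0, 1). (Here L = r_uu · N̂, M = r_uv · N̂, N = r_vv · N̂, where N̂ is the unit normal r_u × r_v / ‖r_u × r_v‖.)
L = -6;  M = 0;  N = 0

Compute the unit normal N̂(u, v) = (cos(u), sin(u), 0), and the second partials r_uu, r_uv, r_vv. Take dot products:
  L(u, v) = r_uu · N̂ = -6,
  M(u, v) = r_uv · N̂ = 0,
  N(u, v) = r_vv · N̂ = 0.
Evaluating at (u, v) = (0, 1):
  L = -6, M = 0, N = 0.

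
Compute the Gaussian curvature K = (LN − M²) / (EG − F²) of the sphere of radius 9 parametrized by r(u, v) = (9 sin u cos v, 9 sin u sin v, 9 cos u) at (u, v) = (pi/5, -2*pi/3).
K = 1/81

Coefficients of the first fundamental form: E = 81, F = 0, G = 81*sin(u)^2.
Coefficients of the second fundamental form: L = -9*sin(u)/Abs(sin(u)), M = 0, N = -9*sin(u)^3/Abs(sin(u)).
Assemble K = (LN − M²)/(EG − F²) = 1/81. At (u, v) = (pi/5, -2*pi/3): K = 1/81.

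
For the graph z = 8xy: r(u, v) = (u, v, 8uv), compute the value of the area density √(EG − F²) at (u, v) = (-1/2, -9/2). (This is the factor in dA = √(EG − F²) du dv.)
√(EG − F²)|_{(-1/2, -9/2)} = sqrt(1313)

E = 64*v^2 + 1, F = 64*u*v, G = 64*u^2 + 1, so EG − F² = 64*u^2 + 64*v^2 + 1. Taking the positive square root: √(EG − F²) = sqrt(64*u^2 + 64*v^2 + 1). At (u, v) = (-1/2, -9/2): sqrt(1313).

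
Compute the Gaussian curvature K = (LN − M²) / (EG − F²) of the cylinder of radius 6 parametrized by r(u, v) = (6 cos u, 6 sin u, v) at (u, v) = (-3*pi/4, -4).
K = 0

Coefficients of the first fundamental form: E = 36, F = 0, G = 1.
Coefficients of the second fundamental form: L = -6, M = 0, N = 0.
Assemble K = (LN − M²)/(EG − F²) = 0. At (u, v) = (-3*pi/4, -4): K = 0.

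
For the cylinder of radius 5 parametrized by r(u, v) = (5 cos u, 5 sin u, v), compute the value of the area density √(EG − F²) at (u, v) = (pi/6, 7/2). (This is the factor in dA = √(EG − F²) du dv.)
√(EG − F²)|_{(pi/6, 7/2)} = 5

E = 25, F = 0, G = 1, so EG − F² = 25. Taking the positive square root: √(EG − F²) = 5. At (u, v) = (pi/6, 7/2): 5.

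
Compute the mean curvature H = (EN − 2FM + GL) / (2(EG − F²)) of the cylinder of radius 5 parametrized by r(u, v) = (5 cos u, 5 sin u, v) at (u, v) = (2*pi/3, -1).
H = -1/10

With E = 25, F = 0, G = 1, L = -5, M = 0, N = 0, assemble
  H = (EN − 2FM + GL) / (2(EG − F²)) = -1/10.
At (u, v) = (2*pi/3, -1): H = -1/10.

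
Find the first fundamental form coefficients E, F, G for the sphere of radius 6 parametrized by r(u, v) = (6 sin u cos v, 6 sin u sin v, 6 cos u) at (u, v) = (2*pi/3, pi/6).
E = 36;  F = 0;  G = 27

Partials: r_u = (6*cos(u)*cos(v), 6*sin(v)*cos(u), -6*sin(u)), r_v = (-6*sin(u)*sin(v), 6*sin(u)*cos(v), 0). As functions of (u, v):
  E = r_u · r_u = 36,
  F = r_u · r_v = 0,
  G = r_v · r_v = 36*sin(u)^2.
Evaluating at (u, v) = (2*pi/3, pi/6): E = 36, F = 0, G = 27.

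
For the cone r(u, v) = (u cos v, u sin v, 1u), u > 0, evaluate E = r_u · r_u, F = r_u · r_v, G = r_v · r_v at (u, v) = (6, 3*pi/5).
E = 2;  F = 0;  G = 36

Partials: r_u = (cos(v), sin(v), 1), r_v = (-u*sin(v), u*cos(v), 0). As functions of (u, v):
  E = r_u · r_u = 2,
  F = r_u · r_v = 0,
  G = r_v · r_v = u^2.
Evaluating at (u, v) = (6, 3*pi/5): E = 2, F = 0, G = 36.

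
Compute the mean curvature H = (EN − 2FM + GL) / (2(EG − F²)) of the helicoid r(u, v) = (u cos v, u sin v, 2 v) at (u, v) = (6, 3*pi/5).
H = 0

With E = 1, F = 0, G = u^2 + 4, L = 0, M = -2/sqrt(u^2 + 4), N = 0, assemble
  H = (EN − 2FM + GL) / (2(EG − F²)) = 0.
At (u, v) = (6, 3*pi/5): H = 0.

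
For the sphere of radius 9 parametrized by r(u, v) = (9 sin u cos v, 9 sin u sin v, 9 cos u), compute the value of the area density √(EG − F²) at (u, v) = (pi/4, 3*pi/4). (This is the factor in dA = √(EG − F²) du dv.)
√(EG − F²)|_{(pi/4, 3*pi/4)} = 81*sqrt(2)/2

E = 81, F = 0, G = 81*sin(u)^2, so EG − F² = 6561*sin(u)^2. Taking the positive square root: √(EG − F²) = 81*Abs(sin(u)). At (u, v) = (pi/4, 3*pi/4): 81*sqrt(2)/2.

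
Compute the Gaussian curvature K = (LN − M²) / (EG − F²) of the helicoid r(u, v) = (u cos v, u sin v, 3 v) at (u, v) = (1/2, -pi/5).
K = -144/1369

Coefficients of the first fundamental form: E = 1, F = 0, G = u^2 + 9.
Coefficients of the second fundamental form: L = 0, M = -3/sqrt(u^2 + 9), N = 0.
Assemble K = (LN − M²)/(EG − F²) = -9/(u^2 + 9)^2. At (u, v) = (1/2, -pi/5): K = -144/1369.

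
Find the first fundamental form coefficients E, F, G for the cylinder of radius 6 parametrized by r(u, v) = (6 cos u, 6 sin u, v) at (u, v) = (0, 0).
E = 36;  F = 0;  G = 1

Partials: r_u = (-6*sin(u), 6*cos(u), 0), r_v = (0, 0, 1). As functions of (u, v):
  E = r_u · r_u = 36,
  F = r_u · r_v = 0,
  G = r_v · r_v = 1.
Evaluating at (u, v) = (0, 0): E = 36, F = 0, G = 1.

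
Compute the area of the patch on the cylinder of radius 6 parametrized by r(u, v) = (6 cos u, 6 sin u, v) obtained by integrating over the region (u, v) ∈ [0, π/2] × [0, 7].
Area = 21*pi

Area = ∫∫ √(EG − F²) du dv with √(EG − F²) = 6. Integrating over [0, π/2] × [0, 7] gives 21*pi.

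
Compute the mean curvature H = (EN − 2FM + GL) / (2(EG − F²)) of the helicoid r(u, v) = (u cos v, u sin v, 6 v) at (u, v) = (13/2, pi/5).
H = 0

With E = 1, F = 0, G = u^2 + 36, L = 0, M = -6/sqrt(u^2 + 36), N = 0, assemble
  H = (EN − 2FM + GL) / (2(EG − F²)) = 0.
At (u, v) = (13/2, pi/5): H = 0.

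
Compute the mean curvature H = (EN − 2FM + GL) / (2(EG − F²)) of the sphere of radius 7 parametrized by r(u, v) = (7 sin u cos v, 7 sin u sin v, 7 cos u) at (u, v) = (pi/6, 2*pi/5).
H = -1/7

With E = 49, F = 0, G = 49*sin(u)^2, L = -7*sin(u)/Abs(sin(u)), M = 0, N = -7*sin(u)^3/Abs(sin(u)), assemble
  H = (EN − 2FM + GL) / (2(EG − F²)) = -sin(u)/(7*Abs(sin(u))).
At (u, v) = (pi/6, 2*pi/5): H = -1/7.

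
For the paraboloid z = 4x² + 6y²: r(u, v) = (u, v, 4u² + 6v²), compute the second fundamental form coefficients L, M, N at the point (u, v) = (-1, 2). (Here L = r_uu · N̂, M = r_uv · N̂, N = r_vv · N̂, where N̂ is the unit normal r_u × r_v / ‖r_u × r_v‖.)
L = 8*sqrt(641)/641;  M = 0;  N = 12*sqrt(641)/641

Compute the unit normal N̂(u, v) = (-8*u/sqrt(64*u^2 + 144*v^2 + 1), -12*v/sqrt(64*u^2 + 144*v^2 + 1), 1/sqrt(64*u^2 + 144*v^2 + 1)), and the second partials r_uu, r_uv, r_vv. Take dot products:
  L(u, v) = r_uu · N̂ = 8/sqrt(64*u^2 + 144*v^2 + 1),
  M(u, v) = r_uv · N̂ = 0,
  N(u, v) = r_vv · N̂ = 12/sqrt(64*u^2 + 144*v^2 + 1).
Evaluating at (u, v) = (-1, 2):
  L = 8*sqrt(641)/641, M = 0, N = 12*sqrt(641)/641.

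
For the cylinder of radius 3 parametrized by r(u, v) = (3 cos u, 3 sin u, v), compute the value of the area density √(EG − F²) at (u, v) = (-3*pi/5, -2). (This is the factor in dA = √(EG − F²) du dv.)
√(EG − F²)|_{(-3*pi/5, -2)} = 3

E = 9, F = 0, G = 1, so EG − F² = 9. Taking the positive square root: √(EG − F²) = 3. At (u, v) = (-3*pi/5, -2): 3.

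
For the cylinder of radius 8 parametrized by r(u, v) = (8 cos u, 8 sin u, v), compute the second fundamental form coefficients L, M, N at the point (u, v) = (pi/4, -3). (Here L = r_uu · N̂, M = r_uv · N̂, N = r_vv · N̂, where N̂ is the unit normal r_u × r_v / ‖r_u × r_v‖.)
L = -8;  M = 0;  N = 0

Compute the unit normal N̂(u, v) = (cos(u), sin(u), 0), and the second partials r_uu, r_uv, r_vv. Take dot products:
  L(u, v) = r_uu · N̂ = -8,
  M(u, v) = r_uv · N̂ = 0,
  N(u, v) = r_vv · N̂ = 0.
Evaluating at (u, v) = (pi/4, -3):
  L = -8, M = 0, N = 0.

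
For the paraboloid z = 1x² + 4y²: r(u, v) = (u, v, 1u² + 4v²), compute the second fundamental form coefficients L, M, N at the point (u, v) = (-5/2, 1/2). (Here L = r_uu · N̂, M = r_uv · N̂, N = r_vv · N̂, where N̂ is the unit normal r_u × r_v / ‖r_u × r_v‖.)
L = sqrt(42)/21;  M = 0;  N = 4*sqrt(42)/21

Compute the unit normal N̂(u, v) = (-2*u/sqrt(4*u^2 + 64*v^2 + 1), -8*v/sqrt(4*u^2 + 64*v^2 + 1), 1/sqrt(4*u^2 + 64*v^2 + 1)), and the second partials r_uu, r_uv, r_vv. Take dot products:
  L(u, v) = r_uu · N̂ = 2/sqrt(4*u^2 + 64*v^2 + 1),
  M(u, v) = r_uv · N̂ = 0,
  N(u, v) = r_vv · N̂ = 8/sqrt(4*u^2 + 64*v^2 + 1).
Evaluating at (u, v) = (-5/2, 1/2):
  L = sqrt(42)/21, M = 0, N = 4*sqrt(42)/21.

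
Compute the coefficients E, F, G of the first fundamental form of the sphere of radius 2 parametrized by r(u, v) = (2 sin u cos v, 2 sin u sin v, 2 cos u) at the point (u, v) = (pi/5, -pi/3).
E = 4;  F = 0;  G = 5/2 - sqrt(5)/2

Partials: r_u = (2*cos(u)*cos(v), 2*sin(v)*cos(u), -2*sin(u)), r_v = (-2*sin(u)*sin(v), 2*sin(u)*cos(v), 0). As functions of (u, v):
  E = r_u · r_u = 4,
  F = r_u · r_v = 0,
  G = r_v · r_v = 4*sin(u)^2.
Evaluating at (u, v) = (pi/5, -pi/3): E = 4, F = 0, G = 5/2 - sqrt(5)/2.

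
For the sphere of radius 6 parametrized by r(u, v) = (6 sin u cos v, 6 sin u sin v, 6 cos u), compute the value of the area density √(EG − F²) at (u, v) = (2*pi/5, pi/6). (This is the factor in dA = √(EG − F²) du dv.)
√(EG − F²)|_{(2*pi/5, pi/6)} = 9*sqrt(2*sqrt(5) + 10)

E = 36, F = 0, G = 36*sin(u)^2, so EG − F² = 1296*sin(u)^2. Taking the positive square root: √(EG − F²) = 36*Abs(sin(u)). At (u, v) = (2*pi/5, pi/6): 9*sqrt(2*sqrt(5) + 10).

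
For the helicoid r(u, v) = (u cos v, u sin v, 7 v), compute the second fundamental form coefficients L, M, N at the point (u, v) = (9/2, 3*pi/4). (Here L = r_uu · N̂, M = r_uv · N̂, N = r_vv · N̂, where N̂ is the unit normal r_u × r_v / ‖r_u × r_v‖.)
L = 0;  M = -14*sqrt(277)/277;  N = 0

Compute the unit normal N̂(u, v) = (7*sin(v)/sqrt(u^2 + 49), -7*cos(v)/sqrt(u^2 + 49), u/sqrt(u^2 + 49)), and the second partials r_uu, r_uv, r_vv. Take dot products:
  L(u, v) = r_uu · N̂ = 0,
  M(u, v) = r_uv · N̂ = -7/sqrt(u^2 + 49),
  N(u, v) = r_vv · N̂ = 0.
Evaluating at (u, v) = (9/2, 3*pi/4):
  L = 0, M = -14*sqrt(277)/277, N = 0.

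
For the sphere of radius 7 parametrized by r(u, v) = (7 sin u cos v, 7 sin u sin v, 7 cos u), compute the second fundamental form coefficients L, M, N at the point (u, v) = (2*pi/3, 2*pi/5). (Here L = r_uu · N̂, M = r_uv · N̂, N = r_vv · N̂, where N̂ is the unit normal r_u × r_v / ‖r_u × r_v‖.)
L = -7;  M = 0;  N = -21/4

Compute the unit normal N̂(u, v) = (sin(u)^2*cos(v)/Abs(sin(u)), sin(u)^2*sin(v)/Abs(sin(u)), sin(2*u)/(2*Abs(sin(u)))), and the second partials r_uu, r_uv, r_vv. Take dot products:
  L(u, v) = r_uu · N̂ = -7*sin(u)/Abs(sin(u)),
  M(u, v) = r_uv · N̂ = 0,
  N(u, v) = r_vv · N̂ = -7*sin(u)^3/Abs(sin(u)).
Evaluating at (u, v) = (2*pi/3, 2*pi/5):
  L = -7, M = 0, N = -21/4.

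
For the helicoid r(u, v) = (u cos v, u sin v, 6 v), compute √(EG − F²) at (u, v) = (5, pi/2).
√(EG − F²)|_{(5, pi/2)} = sqrt(61)

E = 1, F = 0, G = u^2 + 36; EG − F² = u^2 + 36; √(EG − F²) = sqrt(u^2 + 36). At the given point: sqrt(61).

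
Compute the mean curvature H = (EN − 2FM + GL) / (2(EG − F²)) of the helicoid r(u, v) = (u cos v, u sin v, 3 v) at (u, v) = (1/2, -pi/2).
H = 0

With E = 1, F = 0, G = u^2 + 9, L = 0, M = -3/sqrt(u^2 + 9), N = 0, assemble
  H = (EN − 2FM + GL) / (2(EG − F²)) = 0.
At (u, v) = (1/2, -pi/2): H = 0.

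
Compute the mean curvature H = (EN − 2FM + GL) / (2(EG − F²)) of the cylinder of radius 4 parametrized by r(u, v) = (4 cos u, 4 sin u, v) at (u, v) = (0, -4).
H = -1/8

With E = 16, F = 0, G = 1, L = -4, M = 0, N = 0, assemble
  H = (EN − 2FM + GL) / (2(EG − F²)) = -1/8.
At (u, v) = (0, -4): H = -1/8.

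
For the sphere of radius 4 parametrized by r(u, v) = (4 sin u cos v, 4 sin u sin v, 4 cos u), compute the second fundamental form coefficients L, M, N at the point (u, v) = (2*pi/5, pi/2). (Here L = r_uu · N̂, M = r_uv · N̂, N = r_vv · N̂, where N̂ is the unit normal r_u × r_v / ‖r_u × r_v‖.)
L = -4;  M = 0;  N = -5/2 - sqrt(5)/2

Compute the unit normal N̂(u, v) = (sin(u)^2*cos(v)/Abs(sin(u)), sin(u)^2*sin(v)/Abs(sin(u)), sin(2*u)/(2*Abs(sin(u)))), and the second partials r_uu, r_uv, r_vv. Take dot products:
  L(u, v) = r_uu · N̂ = -4*sin(u)/Abs(sin(u)),
  M(u, v) = r_uv · N̂ = 0,
  N(u, v) = r_vv · N̂ = -4*sin(u)^3/Abs(sin(u)).
Evaluating at (u, v) = (2*pi/5, pi/2):
  L = -4, M = 0, N = -5/2 - sqrt(5)/2.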